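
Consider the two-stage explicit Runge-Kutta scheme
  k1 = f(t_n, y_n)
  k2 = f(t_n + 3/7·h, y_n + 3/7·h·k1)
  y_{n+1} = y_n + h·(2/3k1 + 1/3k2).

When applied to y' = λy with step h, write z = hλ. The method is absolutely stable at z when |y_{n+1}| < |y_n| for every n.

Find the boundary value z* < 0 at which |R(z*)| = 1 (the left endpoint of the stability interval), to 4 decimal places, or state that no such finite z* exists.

z* = -7.0000.

Set f=λy, z=hλ:
  k1=λy_n ⇒ h·k1=z·y_n;  k2=λ(1+3/7z)y_n ⇒ h·k2=z(1+3/7z)y_n
  y_{n+1}/y_n = 1 + 2/3z + 1/3z(1+3/7z) = 1 + z + 1/7z²
  R(z) = 1 + z + 1/7z².

Find x<0 with |R(x)|<1.
x=-0.88: |R|=0.2306
R=1: x+1/7x²=0 ⇒ x=−7=-7.0000; min R=1−1/(4·1/7)=-0.7500>−1
Confirm numerically:
  x=-6.797: |R|=0.80289 <1
  x=-6.151: |R|=0.25397 <1
  x=-5.142: |R|=0.36483 <1
  x=-4.812: |R|=0.50409 <1
  x=-7.535: |R|=1.57589 >1
  x=-7.281: |R|=1.29228 >1
  x=-7.066: |R|=1.06662 >1
Interval (-7.0000, 0).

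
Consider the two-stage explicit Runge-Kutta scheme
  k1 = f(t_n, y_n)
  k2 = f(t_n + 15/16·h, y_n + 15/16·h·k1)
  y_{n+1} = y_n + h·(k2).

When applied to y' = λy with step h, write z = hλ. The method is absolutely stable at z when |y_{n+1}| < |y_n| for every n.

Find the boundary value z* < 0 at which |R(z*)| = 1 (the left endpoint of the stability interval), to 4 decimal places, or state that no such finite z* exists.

On y'=λy, z=hλ:
  k1=λy_n ⇒ h·k1=z·y_n;  k2=λ(1+15/16z)y_n ⇒ h·k2=z(1+15/16z)y_n
  y_{n+1}/y_n = 1 + z(1+15/16z) = 1 + z + 15/16z²
  so R(z) = 1 + z + 15/16z².

Solve |R(x)|<1 on ℝ⁻.
x=-0.97: |R|=0.9121
R=1: x+15/16x²=0 ⇒ x=−16/15=-1.0667; min R=1−1/(4·15/16)=0.7333>−1
Confirm numerically:
  x=-0.875: |R|=0.84277 <1
  x=-0.810: |R|=0.80509 <1
  x=-0.532: |R|=0.73334 <1
  x=-0.435: |R|=0.74240 <1
  x=-1.224: |R|=1.18054 >1
  x=-1.218: |R|=1.17280 >1
  x=-1.152: |R|=1.09216 >1
Stable set (-1.0667, 0).

z* = -1.0667.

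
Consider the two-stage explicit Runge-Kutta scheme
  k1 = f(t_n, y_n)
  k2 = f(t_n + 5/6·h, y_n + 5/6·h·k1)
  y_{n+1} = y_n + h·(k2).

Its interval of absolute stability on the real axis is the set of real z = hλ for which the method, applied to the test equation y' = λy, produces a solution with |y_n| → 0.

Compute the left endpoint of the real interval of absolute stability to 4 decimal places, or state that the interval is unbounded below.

left endpoint -1.2000.

On y'=λy, z=hλ:
  k1=λy_n ⇒ h·k1=z·y_n;  k2=λ(1+5/6z)y_n ⇒ h·k2=z(1+5/6z)y_n
  y_{n+1}/y_n = 1 + z(1+5/6z) = 1 + z + 5/6z²
  Hence R(z) = 1 + z + 5/6z².

Find x<0 with |R(x)|<1.
x=-1.51: |R|=1.3901
R=1: x+5/6x²=0 ⇒ x=−6/5=-1.2000; min R=1−1/(4·5/6)=0.7000>−1
Confirm numerically:
  x=-1.057: |R|=0.87404 <1
  x=-0.774: |R|=0.72523 <1
  x=-0.772: |R|=0.72465 <1
  x=-1.746: |R|=1.79443 >1
  x=-1.713: |R|=1.73231 >1
  x=-1.397: |R|=1.22934 >1
Stable set (-1.2000, 0).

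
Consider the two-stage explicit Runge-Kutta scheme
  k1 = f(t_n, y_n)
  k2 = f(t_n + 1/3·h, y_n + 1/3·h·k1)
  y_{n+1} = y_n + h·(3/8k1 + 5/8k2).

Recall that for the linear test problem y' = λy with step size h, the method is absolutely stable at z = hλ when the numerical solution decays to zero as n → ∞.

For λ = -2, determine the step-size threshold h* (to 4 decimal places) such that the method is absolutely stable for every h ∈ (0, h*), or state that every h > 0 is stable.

(-4.8000,0); λ=-2 ⇒ h* = (24/5)/2 = 2.4000.

On y'=λy, z=hλ:
  k1=λy_n ⇒ h·k1=z·y_n;  k2=λ(1+1/3z)y_n ⇒ h·k2=z(1+1/3z)y_n
  y_{n+1}/y_n = 1 + 3/8z + 5/8z(1+1/3z) = 1 + z + 5/24z²
  so R(z) = 1 + z + 5/24z².

Find x<0 with |R(x)|<1.
x=-0.5: |R|=0.5521
R=1: x+5/24x²=0 ⇒ x=−24/5=-4.8000; min R=1−1/(4·5/24)=-0.2000>−1
Confirm numerically:
  x=-4.502: |R|=0.72050 <1
  x=-3.409: |R|=0.01210 <1
  x=-3.077: |R|=0.10451 <1
  x=-3.043: |R|=0.11386 <1
  x=-5.382: |R|=1.65257 >1
  x=-5.353: |R|=1.61671 >1
  x=-5.242: |R|=1.48270 >1
Stable set (-4.8000, 0).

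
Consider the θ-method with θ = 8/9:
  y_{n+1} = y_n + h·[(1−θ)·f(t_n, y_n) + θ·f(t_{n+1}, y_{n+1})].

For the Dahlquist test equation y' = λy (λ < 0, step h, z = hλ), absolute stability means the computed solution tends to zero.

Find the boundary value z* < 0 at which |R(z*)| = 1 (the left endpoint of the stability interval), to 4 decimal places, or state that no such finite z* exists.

On y'=λy, z=hλ:
  y_{n+1} = y_n + z·[1/9·y_n + 8/9·y_{n+1}] ⇒ (1 − 8/9z)y_{n+1} = (1 + 1/9z)y_n
  so R(z) = (1 + 1/9z)/(1 − 8/9z).

Find x<0 with |R(x)|<1.
x=-0.45: |R|=0.6786
x=-2: |R|=0.2800
x=-10: |R|=0.0112
x=-100: |R|=0.1125
θ=8/9≥1/2 ⇒ |1+1/9x|<|1−8/9x| ∀x<0 ⇒ unbounded interval.

unbounded; (−∞, 0).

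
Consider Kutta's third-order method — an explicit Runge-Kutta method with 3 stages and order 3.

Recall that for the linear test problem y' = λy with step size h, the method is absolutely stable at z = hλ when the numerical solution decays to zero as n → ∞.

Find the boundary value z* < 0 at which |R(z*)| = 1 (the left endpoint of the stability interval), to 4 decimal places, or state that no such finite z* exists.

z* = -2.5127.

Set f=λy, z=hλ:
  order 3, 3-stage ⇒ R(z)=1+z+z^2/2+z^3/6
  (e.g. R(-0.96)=0.35334, |R|=0.35334)

Need |R(x)|<1, x<0.
x=-0.96: |R|=0.3533
|R(-2.2)|=0.5547 |R(-1.39)|=0.1284 |R(-1.32)|=0.1679
Bisect:
  x_lo=-3.1624 |R|=2.4330  x_hi=-0.2593 |R|=0.7714
  mid=-1.71083 |R|=0.08195 →hi
  mid=-2.43660 |R|=0.87911 →hi
  mid=-2.79948 |R|=1.53756 →lo
  mid=-2.61804 |R|=1.18170 →lo
  mid=-2.52732 |R|=1.02412 →lo
  mid=-2.48196 |R|=0.95009 →hi
  mid=-2.50464 |R|=0.98672 →hi
  ...
  [-2.51279,-2.51261] ⇒ x*=-2.5127
Interval (-2.5127, 0).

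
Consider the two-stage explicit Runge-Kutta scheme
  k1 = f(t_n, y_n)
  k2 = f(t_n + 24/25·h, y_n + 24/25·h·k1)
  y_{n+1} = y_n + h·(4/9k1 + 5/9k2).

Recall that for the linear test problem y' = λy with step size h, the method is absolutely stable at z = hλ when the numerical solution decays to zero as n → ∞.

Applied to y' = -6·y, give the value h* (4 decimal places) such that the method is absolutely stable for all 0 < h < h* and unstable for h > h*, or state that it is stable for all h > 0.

(-1.8750,0); λ=-6 ⇒ h* = (15/8)/6 = 0.3125.

Test eqn y'=λy, z=hλ:
  k1=λy_n ⇒ h·k1=z·y_n;  k2=λ(1+24/25z)y_n ⇒ h·k2=z(1+24/25z)y_n
  y_{n+1}/y_n = 1 + 4/9z + 5/9z(1+24/25z) = 1 + z + 8/15z²
  Hence R(z) = 1 + z + 8/15z².

Need |R(x)|<1, x<0.
x=-0.85: |R|=0.5353
R=1: x+8/15x²=0 ⇒ x=−15/8=-1.8750; min R=1−1/(4·8/15)=0.5312>−1
Confirm numerically:
  x=-1.723: |R|=0.86032 <1
  x=-1.220: |R|=0.57381 <1
  x=-0.899: |R|=0.53204 <1
  x=-2.336: |R|=1.57434 >1
  x=-2.272: |R|=1.48106 >1
  x=-2.087: |R|=1.23597 >1
So |R|<1 on (-1.8750, 0).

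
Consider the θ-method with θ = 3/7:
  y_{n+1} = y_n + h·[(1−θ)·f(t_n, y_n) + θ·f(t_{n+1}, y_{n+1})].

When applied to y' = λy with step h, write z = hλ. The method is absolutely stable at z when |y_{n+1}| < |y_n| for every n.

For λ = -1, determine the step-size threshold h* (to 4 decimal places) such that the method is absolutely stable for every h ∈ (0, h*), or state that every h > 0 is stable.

On y'=λy, z=hλ:
  y_{n+1} = y_n + z·[4/7·y_n + 3/7·y_{n+1}] ⇒ (1 − 3/7z)y_{n+1} = (1 + 4/7z)y_n
  so R(z) = (1 + 4/7z)/(1 − 3/7z).

Solve |R(x)|<1 on ℝ⁻.
x=-0.58: |R|=0.5355
R=−1: 1+4/7x = −1+3/7x ⇒ -1/7x=2 ⇒ x=2/(-1/7)=-14.0000
Confirm numerically:
  x=-8.377: |R|=0.82500 <1
  x=-7.474: |R|=0.77819 <1
  x=-6.165: |R|=0.69268 <1
  x=-14.479: |R|=1.00950 >1
  x=-14.373: |R|=1.00744 >1
  x=-14.225: |R|=1.00453 >1
So |R|<1 on (-14.0000, 0).

(-14.0000,0); λ=-1 ⇒ h* = (14)/1 = 14.0000.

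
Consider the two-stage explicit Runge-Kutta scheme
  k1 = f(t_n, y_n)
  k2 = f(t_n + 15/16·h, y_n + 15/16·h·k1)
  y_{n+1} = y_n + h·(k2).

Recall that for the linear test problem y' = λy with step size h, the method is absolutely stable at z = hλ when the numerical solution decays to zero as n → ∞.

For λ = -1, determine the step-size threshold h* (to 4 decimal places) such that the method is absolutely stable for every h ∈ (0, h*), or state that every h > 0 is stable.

Test eqn y'=λy, z=hλ:
  k1=λy_n ⇒ h·k1=z·y_n;  k2=λ(1+15/16z)y_n ⇒ h·k2=z(1+15/16z)y_n
  y_{n+1}/y_n = 1 + z(1+15/16z) = 1 + z + 15/16z²
  so R(z) = 1 + z + 15/16z².

Solve |R(x)|<1 on ℝ⁻.
x=-1.2: |R|=1.1500
R=1: x+15/16x²=0 ⇒ x=−16/15=-1.0667; min R=1−1/(4·15/16)=0.7333>−1
Confirm numerically:
  x=-1.002: |R|=0.93925 <1
  x=-0.629: |R|=0.74191 <1
  x=-0.523: |R|=0.73343 <1
  x=-1.630: |R|=1.86084 >1
  x=-1.153: |R|=1.09332 >1
  x=-1.147: |R|=1.08638 >1
Stable set (-1.0667, 0).

(-1.0667,0); λ=-1 ⇒ h* = (16/15)/1 = 1.0667.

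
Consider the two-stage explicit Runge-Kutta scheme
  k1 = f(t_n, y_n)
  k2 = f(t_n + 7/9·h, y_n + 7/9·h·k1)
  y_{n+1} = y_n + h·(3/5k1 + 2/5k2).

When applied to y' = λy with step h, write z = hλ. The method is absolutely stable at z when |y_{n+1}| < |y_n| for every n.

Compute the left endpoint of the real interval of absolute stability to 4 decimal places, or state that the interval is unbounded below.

z* = -3.2143.

Test eqn y'=λy, z=hλ:
  k1=λy_n ⇒ h·k1=z·y_n;  k2=λ(1+7/9z)y_n ⇒ h·k2=z(1+7/9z)y_n
  y_{n+1}/y_n = 1 + 3/5z + 2/5z(1+7/9z) = 1 + z + 14/45z²
  so R(z) = 1 + z + 14/45z².

Boundary: |R(x)|=1, x<0.
x=-1.79: |R|=0.2068
R=1: x+14/45x²=0 ⇒ x=−45/14=-3.2143; min R=1−1/(4·14/45)=0.1964>−1
Confirm numerically:
  x=-2.882: |R|=0.70207 <1
  x=-2.749: |R|=0.60207 <1
  x=-1.597: |R|=0.19646 <1
  x=-3.456: |R|=1.25989 >1
  x=-3.376: |R|=1.16985 >1
Interval (-3.2143, 0).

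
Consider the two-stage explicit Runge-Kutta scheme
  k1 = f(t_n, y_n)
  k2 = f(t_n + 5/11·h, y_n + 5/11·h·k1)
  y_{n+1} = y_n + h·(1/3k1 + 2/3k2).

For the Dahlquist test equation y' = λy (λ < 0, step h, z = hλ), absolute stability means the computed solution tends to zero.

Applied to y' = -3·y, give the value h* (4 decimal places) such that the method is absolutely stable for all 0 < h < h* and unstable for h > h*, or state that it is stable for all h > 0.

On y'=λy, z=hλ:
  k1=λy_n ⇒ h·k1=z·y_n;  k2=λ(1+5/11z)y_n ⇒ h·k2=z(1+5/11z)y_n
  y_{n+1}/y_n = 1 + 1/3z + 2/3z(1+5/11z) = 1 + z + 10/33z²
  R(z) = 1 + z + 10/33z².

Find x<0 with |R(x)|<1.
x=-0.44: |R|=0.6187
R=1: x+10/33x²=0 ⇒ x=−33/10=-3.3000; min R=1−1/(4·10/33)=0.1750>−1
Confirm numerically:
  x=-2.858: |R|=0.61720 <1
  x=-2.320: |R|=0.31103 <1
  x=-2.009: |R|=0.21405 <1
  x=-3.726: |R|=1.48099 >1
  x=-3.622: |R|=1.35342 >1
  x=-3.414: |R|=1.11794 >1
Stable set (-3.3000, 0).

(-3.3000,0); λ=-3 ⇒ h* = (33/10)/3 = 1.1000.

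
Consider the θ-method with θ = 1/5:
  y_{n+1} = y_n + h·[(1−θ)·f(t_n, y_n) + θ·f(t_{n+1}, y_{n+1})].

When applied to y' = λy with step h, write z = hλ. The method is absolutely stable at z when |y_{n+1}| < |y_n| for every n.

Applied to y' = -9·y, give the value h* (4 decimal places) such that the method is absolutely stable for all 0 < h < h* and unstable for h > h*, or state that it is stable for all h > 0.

On y'=λy, z=hλ:
  y_{n+1} = y_n + z·[4/5·y_n + 1/5·y_{n+1}] ⇒ (1 − 1/5z)y_{n+1} = (1 + 4/5z)y_n
  ⇒ R(z) = (1 + 4/5z)/(1 − 1/5z).

Need |R(x)|<1, x<0.
x=-1.67: |R|=0.2519
R=−1: 1+4/5x = −1+1/5x ⇒ -3/5x=2 ⇒ x=2/(-3/5)=-3.3333
Confirm numerically:
  x=-2.510: |R|=0.67111 <1
  x=-1.915: |R|=0.38467 <1
  x=-1.689: |R|=0.26252 <1
  x=-3.912: |R|=1.19479 >1
  x=-3.446: |R|=1.04002 >1
Stable set (-3.3333, 0).

(-3.3333,0); λ=-9 ⇒ h* = (10/3)/9 = 0.3704.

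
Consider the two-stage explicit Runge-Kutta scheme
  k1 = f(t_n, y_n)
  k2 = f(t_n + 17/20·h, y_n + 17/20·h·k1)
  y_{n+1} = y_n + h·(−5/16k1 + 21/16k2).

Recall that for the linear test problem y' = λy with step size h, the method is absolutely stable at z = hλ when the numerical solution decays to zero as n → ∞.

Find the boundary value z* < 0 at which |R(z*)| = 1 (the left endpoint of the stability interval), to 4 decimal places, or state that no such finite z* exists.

Set f=λy, z=hλ:
  k1=λy_n ⇒ h·k1=z·y_n;  k2=λ(1+17/20z)y_n ⇒ h·k2=z(1+17/20z)y_n
  y_{n+1}/y_n = 1 − 5/16z + 21/16z(1+17/20z) = 1 + z + 357/320z²
  Hence R(z) = 1 + z + 357/320z².

Solve |R(x)|<1 on ℝ⁻.
x=-0.33: |R|=0.7915
R=1: x+357/320x²=0 ⇒ x=−320/357=-0.8964; min R=1−1/(4·357/320)=0.7759>−1
Confirm numerically:
  x=-0.830: |R|=0.93855 <1
  x=-0.809: |R|=0.92116 <1
  x=-0.476: |R|=0.77677 <1
  x=-0.365: |R|=0.78363 <1
  x=-1.412: |R|=1.81227 >1
  x=-1.112: |R|=1.26752 >1
  x=-1.091: |R|=1.23691 >1
Stable set (-0.8964, 0).

z* = -0.8964.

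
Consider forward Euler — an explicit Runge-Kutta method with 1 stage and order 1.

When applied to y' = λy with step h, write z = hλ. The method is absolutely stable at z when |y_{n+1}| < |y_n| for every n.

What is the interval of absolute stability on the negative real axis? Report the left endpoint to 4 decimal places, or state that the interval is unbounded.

With y'=λy (z=hλ):
  order 1, 1-stage ⇒ R(z)=1+z
  (e.g. R(-1.44)=-0.44000, |R|=0.44000)

Need |R(x)|<1, x<0.
x=-1.44: |R|=0.4400
|R(-1.33)|=0.3300 |R(-1.08)|=0.0800 |R(-0.8)|=0.2000
Bisect:
  x_lo=-2.6244 |R|=1.6244  x_hi=-0.1847 |R|=0.8153
  mid=-1.40457 |R|=0.40457 →hi
  mid=-2.01448 |R|=1.01448 →lo
  mid=-1.70952 |R|=0.70952 →hi
  mid=-1.86200 |R|=0.86200 →hi
  mid=-1.93824 |R|=0.93824 →hi
  mid=-1.97636 |R|=0.97636 →hi
  mid=-1.99542 |R|=0.99542 →hi
  mid=-2.00495 |R|=1.00495 →lo
  ...
  [-2.00004,-1.99989] ⇒ x*=-2.0000
So |R|<1 on (-2.0000, 0).

(-2.0000, 0).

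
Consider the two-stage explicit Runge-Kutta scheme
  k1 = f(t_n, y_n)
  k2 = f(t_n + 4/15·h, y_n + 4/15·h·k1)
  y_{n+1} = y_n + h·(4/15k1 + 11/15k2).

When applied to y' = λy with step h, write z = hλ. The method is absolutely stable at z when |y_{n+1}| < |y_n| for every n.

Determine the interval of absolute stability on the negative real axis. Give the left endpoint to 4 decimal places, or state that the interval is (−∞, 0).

Set f=λy, z=hλ:
  k1=λy_n ⇒ h·k1=z·y_n;  k2=λ(1+4/15z)y_n ⇒ h·k2=z(1+4/15z)y_n
  y_{n+1}/y_n = 1 + 4/15z + 11/15z(1+4/15z) = 1 + z + 44/225z²
  Hence R(z) = 1 + z + 44/225z².

Find x<0 with |R(x)|<1.
x=-1.11: |R|=0.1309
R=1: x+44/225x²=0 ⇒ x=−225/44=-5.1136; min R=1−1/(4·44/225)=-0.2784>−1
Confirm numerically:
  x=-4.394: |R|=0.38164 <1
  x=-3.878: |R|=0.06294 <1
  x=-3.192: |R|=0.19951 <1
  x=-2.219: |R|=0.25609 <1
  x=-5.688: |R|=1.63888 >1
  x=-5.435: |R|=1.34156 >1
Stable set (-5.1136, 0).

z∈(-5.1136,0).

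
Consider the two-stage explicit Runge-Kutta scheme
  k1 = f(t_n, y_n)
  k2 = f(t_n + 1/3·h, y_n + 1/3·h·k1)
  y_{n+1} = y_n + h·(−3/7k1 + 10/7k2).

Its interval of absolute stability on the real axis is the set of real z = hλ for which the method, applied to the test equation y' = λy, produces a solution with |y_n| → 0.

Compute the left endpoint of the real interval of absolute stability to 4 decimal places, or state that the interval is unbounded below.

z* = -2.1000.

With y'=λy (z=hλ):
  k1=λy_n ⇒ h·k1=z·y_n;  k2=λ(1+1/3z)y_n ⇒ h·k2=z(1+1/3z)y_n
  y_{n+1}/y_n = 1 − 3/7z + 10/7z(1+1/3z) = 1 + z + 10/21z²
  ⇒ R(z) = 1 + z + 10/21z².

Need |R(x)|<1, x<0.
x=-0.61: |R|=0.5672
R=1: x+10/21x²=0 ⇒ x=−21/10=-2.1000; min R=1−1/(4·10/21)=0.4750>−1
Confirm numerically:
  x=-1.734: |R|=0.69779 <1
  x=-1.219: |R|=0.48860 <1
  x=-0.931: |R|=0.48174 <1
  x=-2.572: |R|=1.57809 >1
  x=-2.321: |R|=1.24426 >1
So |R|<1 on (-2.1000, 0).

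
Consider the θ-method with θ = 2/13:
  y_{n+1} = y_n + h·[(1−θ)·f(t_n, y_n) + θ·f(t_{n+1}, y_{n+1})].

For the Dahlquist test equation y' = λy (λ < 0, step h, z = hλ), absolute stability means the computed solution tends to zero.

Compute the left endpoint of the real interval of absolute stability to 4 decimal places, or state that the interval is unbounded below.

On y'=λy, z=hλ:
  y_{n+1} = y_n + z·[11/13·y_n + 2/13·y_{n+1}] ⇒ (1 − 2/13z)y_{n+1} = (1 + 11/13z)y_n
  so R(z) = (1 + 11/13z)/(1 − 2/13z).

Solve |R(x)|<1 on ℝ⁻.
x=-1: |R|=0.1333
R=−1: 1+11/13x = −1+2/13x ⇒ -9/13x=2 ⇒ x=2/(-9/13)=-2.8889
Confirm numerically:
  x=-2.769: |R|=0.94180 <1
  x=-1.974: |R|=0.51416 <1
  x=-1.910: |R|=0.47622 <1
  x=-3.376: |R|=1.22195 >1
  x=-3.364: |R|=1.21675 >1
So |R|<1 on (-2.8889, 0).

z* = -2.8889.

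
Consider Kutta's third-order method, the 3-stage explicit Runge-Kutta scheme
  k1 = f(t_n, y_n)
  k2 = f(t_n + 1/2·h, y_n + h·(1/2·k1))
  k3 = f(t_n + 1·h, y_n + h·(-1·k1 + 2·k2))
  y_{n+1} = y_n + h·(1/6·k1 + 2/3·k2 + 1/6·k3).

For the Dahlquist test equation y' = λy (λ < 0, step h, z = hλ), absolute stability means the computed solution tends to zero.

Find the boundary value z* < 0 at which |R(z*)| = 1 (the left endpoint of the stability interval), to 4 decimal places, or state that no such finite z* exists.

z* = -2.5127.

On y'=λy, z=hλ:
  order 3, 3-stage ⇒ R(z)=1+z+z^2/2+z^3/6
  (e.g. R(-1.27)=0.19505, |R|=0.19505)

Find x<0 with |R(x)|<1.
x=-1.27: |R|=0.1951
|R(-2.79)|=1.5176 |R(-2.53)|=1.0286 |R(-0.98)|=0.3433
Bisect:
  x_lo=-3.1517 |R|=2.4028  x_hi=-0.1390 |R|=0.8702
  mid=-1.64536 |R|=0.03415 →hi
  mid=-2.39853 |R|=0.82183 →hi
  mid=-2.77512 |R|=1.48647 →lo
  mid=-2.58682 |R|=1.12602 →lo
  mid=-2.49268 |R|=0.96731 →hi
  mid=-2.53975 |R|=1.04496 →lo
  mid=-2.51621 |R|=1.00571 →lo
  ...
  [-2.51290,-2.51272] ⇒ x*=-2.5127
Stable set (-2.5127, 0).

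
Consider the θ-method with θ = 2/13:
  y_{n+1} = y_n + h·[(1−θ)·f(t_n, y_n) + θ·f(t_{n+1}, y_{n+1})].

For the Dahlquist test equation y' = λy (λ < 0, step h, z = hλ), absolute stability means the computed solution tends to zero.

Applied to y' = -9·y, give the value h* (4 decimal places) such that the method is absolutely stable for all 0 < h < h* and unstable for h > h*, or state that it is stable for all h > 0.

On y'=λy, z=hλ:
  y_{n+1} = y_n + z·[11/13·y_n + 2/13·y_{n+1}] ⇒ (1 − 2/13z)y_{n+1} = (1 + 11/13z)y_n
  R(z) = (1 + 11/13z)/(1 − 2/13z).

Boundary: |R(x)|=1, x<0.
x=-0.67: |R|=0.3926
R=−1: 1+11/13x = −1+2/13x ⇒ -9/13x=2 ⇒ x=2/(-9/13)=-2.8889
Confirm numerically:
  x=-2.798: |R|=0.95601 <1
  x=-2.459: |R|=0.78407 <1
  x=-1.998: |R|=0.52824 <1
  x=-1.172: |R|=0.00704 <1
  x=-2.938: |R|=1.02342 >1
  x=-2.917: |R|=1.01343 >1
Interval (-2.8889, 0).

(-2.8889,0); λ=-9 ⇒ h* = (26/9)/9 = 0.3210.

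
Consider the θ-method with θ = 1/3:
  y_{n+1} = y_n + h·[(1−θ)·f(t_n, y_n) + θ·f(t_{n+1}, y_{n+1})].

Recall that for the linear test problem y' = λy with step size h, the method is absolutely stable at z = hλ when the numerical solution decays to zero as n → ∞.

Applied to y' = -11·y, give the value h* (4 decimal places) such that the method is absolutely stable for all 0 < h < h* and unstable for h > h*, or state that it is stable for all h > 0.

(-6.0000,0); λ=-11 ⇒ h* = (6)/11 = 0.5455.

On y'=λy, z=hλ:
  y_{n+1} = y_n + z·[2/3·y_n + 1/3·y_{n+1}] ⇒ (1 − 1/3z)y_{n+1} = (1 + 2/3z)y_n
  ⇒ R(z) = (1 + 2/3z)/(1 − 1/3z).

Boundary: |R(x)|=1, x<0.
x=-0.79: |R|=0.3747
R=−1: 1+2/3x = −1+1/3x ⇒ -1/3x=2 ⇒ x=2/(-1/3)=-6.0000
Confirm numerically:
  x=-5.972: |R|=0.99688 <1
  x=-5.543: |R|=0.94651 <1
  x=-2.898: |R|=0.47406 <1
  x=-6.292: |R|=1.03142 >1
  x=-6.134: |R|=1.01467 >1
  x=-6.074: |R|=1.00816 >1
Interval (-6.0000, 0).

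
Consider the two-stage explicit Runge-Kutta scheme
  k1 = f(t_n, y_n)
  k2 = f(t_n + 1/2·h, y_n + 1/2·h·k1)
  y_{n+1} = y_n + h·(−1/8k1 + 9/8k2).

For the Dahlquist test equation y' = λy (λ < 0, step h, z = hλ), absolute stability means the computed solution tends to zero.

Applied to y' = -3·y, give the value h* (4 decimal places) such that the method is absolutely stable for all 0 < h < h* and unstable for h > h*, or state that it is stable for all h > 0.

(-1.7778,0); λ=-3 ⇒ h* = (16/9)/3 = 0.5926.

On y'=λy, z=hλ:
  k1=λy_n ⇒ h·k1=z·y_n;  k2=λ(1+1/2z)y_n ⇒ h·k2=z(1+1/2z)y_n
  y_{n+1}/y_n = 1 − 1/8z + 9/8z(1+1/2z) = 1 + z + 9/16z²
  ⇒ R(z) = 1 + z + 9/16z².

Boundary: |R(x)|=1, x<0.
x=-1.02: |R|=0.5652
R=1: x+9/16x²=0 ⇒ x=−16/9=-1.7778; min R=1−1/(4·9/16)=0.5556>−1
Confirm numerically:
  x=-1.658: |R|=0.88829 <1
  x=-1.581: |R|=0.82500 <1
  x=-1.275: |R|=0.63941 <1
  x=-1.041: |R|=0.56857 <1
  x=-2.190: |R|=1.50781 >1
  x=-2.122: |R|=1.41087 >1
  x=-1.853: |R|=1.07841 >1
Interval (-1.7778, 0).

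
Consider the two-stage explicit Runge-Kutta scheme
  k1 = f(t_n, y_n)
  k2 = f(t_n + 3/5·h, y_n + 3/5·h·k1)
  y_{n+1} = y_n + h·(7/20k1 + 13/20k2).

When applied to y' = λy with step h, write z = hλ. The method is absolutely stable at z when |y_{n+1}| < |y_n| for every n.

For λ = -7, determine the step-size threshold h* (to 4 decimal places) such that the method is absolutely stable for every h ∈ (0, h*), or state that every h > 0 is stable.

Set f=λy, z=hλ:
  k1=λy_n ⇒ h·k1=z·y_n;  k2=λ(1+3/5z)y_n ⇒ h·k2=z(1+3/5z)y_n
  y_{n+1}/y_n = 1 + 7/20z + 13/20z(1+3/5z) = 1 + z + 39/100z²
  R(z) = 1 + z + 39/100z².

Need |R(x)|<1, x<0.
x=-1.16: |R|=0.3648
R=1: x+39/100x²=0 ⇒ x=−100/39=-2.5641; min R=1−1/(4·39/100)=0.3590>−1
Confirm numerically:
  x=-2.300: |R|=0.76310 <1
  x=-2.128: |R|=0.63807 <1
  x=-1.135: |R|=0.36741 <1
  x=-3.119: |R|=1.67498 >1
  x=-3.085: |R|=1.62672 >1
  x=-2.956: |R|=1.45180 >1
So |R|<1 on (-2.5641, 0).

(-2.5641,0); λ=-7 ⇒ h* = (100/39)/7 = 0.3663.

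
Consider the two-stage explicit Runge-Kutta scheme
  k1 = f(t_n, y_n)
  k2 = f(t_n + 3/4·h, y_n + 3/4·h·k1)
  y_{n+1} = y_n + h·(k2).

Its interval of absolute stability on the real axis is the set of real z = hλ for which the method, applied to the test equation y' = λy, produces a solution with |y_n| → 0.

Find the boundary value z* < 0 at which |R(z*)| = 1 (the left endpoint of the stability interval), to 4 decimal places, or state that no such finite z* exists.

left endpoint -1.3333.

Test eqn y'=λy, z=hλ:
  k1=λy_n ⇒ h·k1=z·y_n;  k2=λ(1+3/4z)y_n ⇒ h·k2=z(1+3/4z)y_n
  y_{n+1}/y_n = 1 + z(1+3/4z) = 1 + z + 3/4z²
  R(z) = 1 + z + 3/4z².

Solve |R(x)|<1 on ℝ⁻.
x=-1.48: |R|=1.1628
R=1: x+3/4x²=0 ⇒ x=−4/3=-1.3333; min R=1−1/(4·3/4)=0.6667>−1
Confirm numerically:
  x=-1.242: |R|=0.91492 <1
  x=-1.239: |R|=0.91234 <1
  x=-0.789: |R|=0.67789 <1
  x=-1.814: |R|=1.65395 >1
  x=-1.752: |R|=1.55013 >1
Stable set (-1.3333, 0).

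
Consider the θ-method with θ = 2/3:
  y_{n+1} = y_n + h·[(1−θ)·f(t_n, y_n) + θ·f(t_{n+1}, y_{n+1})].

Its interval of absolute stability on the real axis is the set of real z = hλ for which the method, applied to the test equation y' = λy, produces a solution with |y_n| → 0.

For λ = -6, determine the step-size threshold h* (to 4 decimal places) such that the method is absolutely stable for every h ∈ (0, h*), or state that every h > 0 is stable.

Test eqn y'=λy, z=hλ:
  y_{n+1} = y_n + z·[1/3·y_n + 2/3·y_{n+1}] ⇒ (1 − 2/3z)y_{n+1} = (1 + 1/3z)y_n
  so R(z) = (1 + 1/3z)/(1 − 2/3z).

Need |R(x)|<1, x<0.
x=-0.95: |R|=0.4184
x=-2: |R|=0.1429
x=-10: |R|=0.3043
x=-100: |R|=0.4778
θ=2/3≥1/2 ⇒ |1+1/3x|<|1−2/3x| ∀x<0 ⇒ unbounded interval.

unbounded; (−∞, 0). Any h>0 works for λ=-6.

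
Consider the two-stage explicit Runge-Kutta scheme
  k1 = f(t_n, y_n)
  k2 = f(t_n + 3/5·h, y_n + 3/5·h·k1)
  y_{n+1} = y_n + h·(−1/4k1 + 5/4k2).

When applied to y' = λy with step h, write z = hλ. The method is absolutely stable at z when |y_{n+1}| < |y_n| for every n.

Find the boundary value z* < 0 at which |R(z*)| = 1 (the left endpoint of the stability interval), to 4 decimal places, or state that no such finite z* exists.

z* = -1.3333.

With y'=λy (z=hλ):
  k1=λy_n ⇒ h·k1=z·y_n;  k2=λ(1+3/5z)y_n ⇒ h·k2=z(1+3/5z)y_n
  y_{n+1}/y_n = 1 − 1/4z + 5/4z(1+3/5z) = 1 + z + 3/4z²
  Hence R(z) = 1 + z + 3/4z².

Find x<0 with |R(x)|<1.
x=-0.51: |R|=0.6851
R=1: x+3/4x²=0 ⇒ x=−4/3=-1.3333; min R=1−1/(4·3/4)=0.6667>−1
Confirm numerically:
  x=-1.096: |R|=0.80491 <1
  x=-1.050: |R|=0.77688 <1
  x=-0.882: |R|=0.70144 <1
  x=-1.636: |R|=1.37137 >1
  x=-1.533: |R|=1.22957 >1
Stable set (-1.3333, 0).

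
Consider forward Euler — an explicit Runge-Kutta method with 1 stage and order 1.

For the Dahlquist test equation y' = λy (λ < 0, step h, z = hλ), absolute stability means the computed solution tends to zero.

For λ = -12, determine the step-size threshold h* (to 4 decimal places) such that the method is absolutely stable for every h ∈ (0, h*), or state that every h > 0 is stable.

(-2.0000,0); λ=-12 ⇒ h* = 0.1667.

Test eqn y'=λy, z=hλ:
  order 1, 1-stage ⇒ R(z)=1+z
  (e.g. R(-0.85)=0.15000, |R|=0.15000)

Find x<0 with |R(x)|<1.
x=-0.85: |R|=0.1500
|R(-2.07)|=1.0700 |R(-1.43)|=0.4300 |R(-0.68)|=0.3200
Bisect:
  x_lo=-2.3239 |R|=1.3239  x_hi=-0.1304 |R|=0.8696
  mid=-1.22714 |R|=0.22714 →hi
  mid=-1.77550 |R|=0.77550 →hi
  mid=-2.04968 |R|=1.04968 →lo
  mid=-1.91259 |R|=0.91259 →hi
  mid=-1.98113 |R|=0.98113 →hi
  mid=-2.01541 |R|=1.01541 →lo
  mid=-1.99827 |R|=0.99827 →hi
  mid=-2.00684 |R|=1.00684 →lo
  mid=-2.00255 |R|=1.00255 →lo
  mid=-2.00041 |R|=1.00041 →lo
  ...
  [-2.00001,-1.99988] ⇒ x*=-2.0000
Stable set (-2.0000, 0).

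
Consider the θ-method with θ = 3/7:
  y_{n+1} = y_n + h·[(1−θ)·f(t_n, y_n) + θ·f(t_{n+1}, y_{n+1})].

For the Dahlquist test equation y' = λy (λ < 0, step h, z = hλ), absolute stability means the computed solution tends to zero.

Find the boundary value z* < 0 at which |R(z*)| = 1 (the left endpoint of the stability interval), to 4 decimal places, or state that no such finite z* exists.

With y'=λy (z=hλ):
  y_{n+1} = y_n + z·[4/7·y_n + 3/7·y_{n+1}] ⇒ (1 − 3/7z)y_{n+1} = (1 + 4/7z)y_n
  ⇒ R(z) = (1 + 4/7z)/(1 − 3/7z).

Need |R(x)|<1, x<0.
x=-0.86: |R|=0.3716
R=−1: 1+4/7x = −1+3/7x ⇒ -1/7x=2 ⇒ x=2/(-1/7)=-14.0000
Confirm numerically:
  x=-9.979: |R|=0.89114 <1
  x=-8.026: |R|=0.80777 <1
  x=-7.751: |R|=0.79344 <1
  x=-14.368: |R|=1.00734 >1
  x=-14.120: |R|=1.00243 >1
Stable set (-14.0000, 0).

z* = -14.0000.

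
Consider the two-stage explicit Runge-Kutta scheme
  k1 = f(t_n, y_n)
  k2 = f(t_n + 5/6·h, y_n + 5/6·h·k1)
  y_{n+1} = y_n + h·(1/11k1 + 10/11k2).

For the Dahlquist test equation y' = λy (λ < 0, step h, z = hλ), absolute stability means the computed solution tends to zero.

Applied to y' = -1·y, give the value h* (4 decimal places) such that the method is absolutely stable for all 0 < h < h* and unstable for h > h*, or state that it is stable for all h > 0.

On y'=λy, z=hλ:
  k1=λy_n ⇒ h·k1=z·y_n;  k2=λ(1+5/6z)y_n ⇒ h·k2=z(1+5/6z)y_n
  y_{n+1}/y_n = 1 + 1/11z + 10/11z(1+5/6z) = 1 + z + 25/33z²
  Hence R(z) = 1 + z + 25/33z².

Find x<0 with |R(x)|<1.
x=-0.7: |R|=0.6712
R=1: x+25/33x²=0 ⇒ x=−33/25=-1.3200; min R=1−1/(4·25/33)=0.6700>−1
Confirm numerically:
  x=-1.190: |R|=0.88280 <1
  x=-1.177: |R|=0.87249 <1
  x=-1.072: |R|=0.79859 <1
  x=-1.032: |R|=0.77484 <1
  x=-1.885: |R|=1.80684 >1
  x=-1.618: |R|=1.36528 >1
Interval (-1.3200, 0).

(-1.3200,0); λ=-1 ⇒ h* = (33/25)/1 = 1.3200.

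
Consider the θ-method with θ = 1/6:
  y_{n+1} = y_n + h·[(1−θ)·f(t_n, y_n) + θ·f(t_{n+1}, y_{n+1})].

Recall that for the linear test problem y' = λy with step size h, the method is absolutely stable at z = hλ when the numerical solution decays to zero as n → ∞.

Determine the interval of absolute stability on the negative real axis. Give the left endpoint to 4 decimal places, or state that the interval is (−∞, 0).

Test eqn y'=λy, z=hλ:
  y_{n+1} = y_n + z·[5/6·y_n + 1/6·y_{n+1}] ⇒ (1 − 1/6z)y_{n+1} = (1 + 5/6z)y_n
  so R(z) = (1 + 5/6z)/(1 − 1/6z).

Find x<0 with |R(x)|<1.
x=-1.4: |R|=0.1351
R=−1: 1+5/6x = −1+1/6x ⇒ -2/3x=2 ⇒ x=2/(-2/3)=-3.0000
Confirm numerically:
  x=-2.218: |R|=0.61937 <1
  x=-1.446: |R|=0.16519 <1
  x=-1.209: |R|=0.00624 <1
  x=-3.349: |R|=1.14932 >1
  x=-3.091: |R|=1.04004 >1
Interval (-3.0000, 0).

(-3.0000, 0).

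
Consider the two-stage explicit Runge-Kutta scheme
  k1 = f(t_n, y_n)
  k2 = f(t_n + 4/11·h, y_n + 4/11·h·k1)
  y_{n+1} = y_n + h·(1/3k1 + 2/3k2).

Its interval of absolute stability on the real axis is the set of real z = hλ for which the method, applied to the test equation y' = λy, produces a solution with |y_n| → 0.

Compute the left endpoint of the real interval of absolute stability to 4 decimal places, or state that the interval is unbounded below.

With y'=λy (z=hλ):
  k1=λy_n ⇒ h·k1=z·y_n;  k2=λ(1+4/11z)y_n ⇒ h·k2=z(1+4/11z)y_n
  y_{n+1}/y_n = 1 + 1/3z + 2/3z(1+4/11z) = 1 + z + 8/33z²
  R(z) = 1 + z + 8/33z².

Boundary: |R(x)|=1, x<0.
x=-1.57: |R|=0.0276
R=1: x+8/33x²=0 ⇒ x=−33/8=-4.1250; min R=1−1/(4·8/33)=-0.0312>−1
Confirm numerically:
  x=-3.929: |R|=0.81331 <1
  x=-2.843: |R|=0.11643 <1
  x=-1.998: |R|=0.03024 <1
  x=-1.831: |R|=0.01826 <1
  x=-4.515: |R|=1.42687 >1
  x=-4.220: |R|=1.09719 >1
So |R|<1 on (-4.1250, 0).

z* = -4.1250.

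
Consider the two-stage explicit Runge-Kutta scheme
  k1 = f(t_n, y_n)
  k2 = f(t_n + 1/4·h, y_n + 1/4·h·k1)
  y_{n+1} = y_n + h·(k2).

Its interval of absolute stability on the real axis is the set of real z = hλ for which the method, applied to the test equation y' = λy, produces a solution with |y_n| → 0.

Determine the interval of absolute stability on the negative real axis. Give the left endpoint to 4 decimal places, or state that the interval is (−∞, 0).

(-4.0000, 0).

Test eqn y'=λy, z=hλ:
  k1=λy_n ⇒ h·k1=z·y_n;  k2=λ(1+1/4z)y_n ⇒ h·k2=z(1+1/4z)y_n
  y_{n+1}/y_n = 1 + z(1+1/4z) = 1 + z + 1/4z²
  ⇒ R(z) = 1 + z + 1/4z².

Solve |R(x)|<1 on ℝ⁻.
x=-1.4: |R|=0.0900
R=1: x+1/4x²=0 ⇒ x=−4=-4.0000; min R=1−1/(4·1/4)=0.0000>−1
Confirm numerically:
  x=-3.695: |R|=0.71826 <1
  x=-2.964: |R|=0.23232 <1
  x=-2.326: |R|=0.02657 <1
  x=-1.837: |R|=0.00664 <1
  x=-4.146: |R|=1.15133 >1
  x=-4.030: |R|=1.03023 >1
Stable set (-4.0000, 0).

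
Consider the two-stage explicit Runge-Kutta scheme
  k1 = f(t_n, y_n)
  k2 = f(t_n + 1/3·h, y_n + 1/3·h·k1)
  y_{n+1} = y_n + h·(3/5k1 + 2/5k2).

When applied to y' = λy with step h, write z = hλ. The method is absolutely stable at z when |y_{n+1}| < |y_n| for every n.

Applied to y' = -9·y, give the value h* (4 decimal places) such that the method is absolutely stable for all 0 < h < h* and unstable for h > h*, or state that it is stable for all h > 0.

(-7.5000,0); λ=-9 ⇒ h* = (15/2)/9 = 0.8333.

Test eqn y'=λy, z=hλ:
  k1=λy_n ⇒ h·k1=z·y_n;  k2=λ(1+1/3z)y_n ⇒ h·k2=z(1+1/3z)y_n
  y_{n+1}/y_n = 1 + 3/5z + 2/5z(1+1/3z) = 1 + z + 2/15z²
  Hence R(z) = 1 + z + 2/15z².

Solve |R(x)|<1 on ℝ⁻.
x=-1: |R|=0.1333
R=1: x+2/15x²=0 ⇒ x=−15/2=-7.5000; min R=1−1/(4·2/15)=-0.8750>−1
Confirm numerically:
  x=-7.205: |R|=0.71660 <1
  x=-6.710: |R|=0.29321 <1
  x=-3.861: |R|=0.87336 <1
  x=-8.069: |R|=1.61217 >1
  x=-8.061: |R|=1.60296 >1
  x=-7.806: |R|=1.31848 >1
Stable set (-7.5000, 0).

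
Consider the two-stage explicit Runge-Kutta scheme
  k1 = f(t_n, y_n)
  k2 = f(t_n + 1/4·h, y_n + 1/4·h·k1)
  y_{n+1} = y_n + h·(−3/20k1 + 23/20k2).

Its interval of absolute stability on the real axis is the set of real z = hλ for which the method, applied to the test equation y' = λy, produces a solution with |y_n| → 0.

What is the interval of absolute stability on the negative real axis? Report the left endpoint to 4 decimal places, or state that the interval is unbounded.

On y'=λy, z=hλ:
  k1=λy_n ⇒ h·k1=z·y_n;  k2=λ(1+1/4z)y_n ⇒ h·k2=z(1+1/4z)y_n
  y_{n+1}/y_n = 1 − 3/20z + 23/20z(1+1/4z) = 1 + z + 23/80z²
  R(z) = 1 + z + 23/80z².

Boundary: |R(x)|=1, x<0.
x=-1.22: |R|=0.2079
R=1: x+23/80x²=0 ⇒ x=−80/23=-3.4783; min R=1−1/(4·23/80)=0.1304>−1
Confirm numerically:
  x=-2.996: |R|=0.58460 <1
  x=-2.761: |R|=0.43065 <1
  x=-1.904: |R|=0.13825 <1
  x=-4.057: |R|=1.67503 >1
  x=-3.919: |R|=1.49659 >1
  x=-3.759: |R|=1.30340 >1
So |R|<1 on (-3.4783, 0).

z∈(-3.4783,0).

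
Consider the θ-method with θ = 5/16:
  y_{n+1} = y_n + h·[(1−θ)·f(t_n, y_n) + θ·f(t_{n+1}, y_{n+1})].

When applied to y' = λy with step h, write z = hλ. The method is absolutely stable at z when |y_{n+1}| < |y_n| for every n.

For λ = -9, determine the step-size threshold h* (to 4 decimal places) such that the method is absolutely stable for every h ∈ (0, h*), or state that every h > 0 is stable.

(-5.3333,0); λ=-9 ⇒ h* = (16/3)/9 = 0.5926.

On y'=λy, z=hλ:
  y_{n+1} = y_n + z·[11/16·y_n + 5/16·y_{n+1}] ⇒ (1 − 5/16z)y_{n+1} = (1 + 11/16z)y_n
  R(z) = (1 + 11/16z)/(1 − 5/16z).

Solve |R(x)|<1 on ℝ⁻.
x=-1.71: |R|=0.1145
R=−1: 1+11/16x = −1+5/16x ⇒ -3/8x=2 ⇒ x=2/(-3/8)=-5.3333
Confirm numerically:
  x=-4.542: |R|=0.87734 <1
  x=-4.264: |R|=0.82808 <1
  x=-3.817: |R|=0.74069 <1
  x=-5.794: |R|=1.06146 >1
  x=-5.745: |R|=1.05523 >1
  x=-5.723: |R|=1.05240 >1
So |R|<1 on (-5.3333, 0).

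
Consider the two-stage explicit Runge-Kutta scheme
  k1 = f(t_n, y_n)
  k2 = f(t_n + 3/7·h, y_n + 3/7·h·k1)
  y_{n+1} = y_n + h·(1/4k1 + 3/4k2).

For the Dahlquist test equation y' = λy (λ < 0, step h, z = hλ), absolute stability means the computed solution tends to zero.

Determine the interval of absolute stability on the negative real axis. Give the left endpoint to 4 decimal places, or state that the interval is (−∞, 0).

On y'=λy, z=hλ:
  k1=λy_n ⇒ h·k1=z·y_n;  k2=λ(1+3/7z)y_n ⇒ h·k2=z(1+3/7z)y_n
  y_{n+1}/y_n = 1 + 1/4z + 3/4z(1+3/7z) = 1 + z + 9/28z²
  Hence R(z) = 1 + z + 9/28z².

Find x<0 with |R(x)|<1.
x=-0.47: |R|=0.6010
R=1: x+9/28x²=0 ⇒ x=−28/9=-3.1111; min R=1−1/(4·9/28)=0.2222>−1
Confirm numerically:
  x=-2.240: |R|=0.37280 <1
  x=-1.551: |R|=0.22223 <1
  x=-1.465: |R|=0.22486 <1
  x=-3.686: |R|=1.68112 >1
  x=-3.501: |R|=1.43875 >1
  x=-3.159: |R|=1.04863 >1
Interval (-3.1111, 0).

z∈(-3.1111,0).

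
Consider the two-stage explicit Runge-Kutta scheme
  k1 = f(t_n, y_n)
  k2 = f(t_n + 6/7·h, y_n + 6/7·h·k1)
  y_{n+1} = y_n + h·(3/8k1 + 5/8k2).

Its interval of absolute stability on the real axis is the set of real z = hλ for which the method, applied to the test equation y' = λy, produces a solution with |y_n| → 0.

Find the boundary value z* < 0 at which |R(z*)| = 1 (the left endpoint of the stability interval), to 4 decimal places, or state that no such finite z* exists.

Set f=λy, z=hλ:
  k1=λy_n ⇒ h·k1=z·y_n;  k2=λ(1+6/7z)y_n ⇒ h·k2=z(1+6/7z)y_n
  y_{n+1}/y_n = 1 + 3/8z + 5/8z(1+6/7z) = 1 + z + 15/28z²
  ⇒ R(z) = 1 + z + 15/28z².

Boundary: |R(x)|=1, x<0.
x=-1.59: |R|=0.7643
R=1: x+15/28x²=0 ⇒ x=−28/15=-1.8667; min R=1−1/(4·15/28)=0.5333>−1
Confirm numerically:
  x=-1.695: |R|=0.84412 <1
  x=-1.644: |R|=0.80389 <1
  x=-1.506: |R|=0.70902 <1
  x=-0.753: |R|=0.55075 <1
  x=-2.374: |R|=1.64522 >1
  x=-1.935: |R|=1.07083 >1
Stable set (-1.8667, 0).

z* = -1.8667.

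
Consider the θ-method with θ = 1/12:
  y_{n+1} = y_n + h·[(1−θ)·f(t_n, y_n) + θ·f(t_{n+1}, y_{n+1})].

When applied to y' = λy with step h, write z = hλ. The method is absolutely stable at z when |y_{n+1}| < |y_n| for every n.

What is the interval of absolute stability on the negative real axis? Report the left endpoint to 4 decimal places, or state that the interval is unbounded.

(-2.4000, 0).

Set f=λy, z=hλ:
  y_{n+1} = y_n + z·[11/12·y_n + 1/12·y_{n+1}] ⇒ (1 − 1/12z)y_{n+1} = (1 + 11/12z)y_n
  R(z) = (1 + 11/12z)/(1 − 1/12z).

Need |R(x)|<1, x<0.
x=-1.42: |R|=0.2697
R=−1: 1+11/12x = −1+1/12x ⇒ -5/6x=2 ⇒ x=2/(-5/6)=-2.4000
Confirm numerically:
  x=-1.815: |R|=0.57655 <1
  x=-1.602: |R|=0.41332 <1
  x=-1.538: |R|=0.36327 <1
  x=-1.464: |R|=0.30481 <1
  x=-2.855: |R|=1.30629 >1
  x=-2.711: |R|=1.21141 >1
  x=-2.548: |R|=1.10173 >1
Interval (-2.4000, 0).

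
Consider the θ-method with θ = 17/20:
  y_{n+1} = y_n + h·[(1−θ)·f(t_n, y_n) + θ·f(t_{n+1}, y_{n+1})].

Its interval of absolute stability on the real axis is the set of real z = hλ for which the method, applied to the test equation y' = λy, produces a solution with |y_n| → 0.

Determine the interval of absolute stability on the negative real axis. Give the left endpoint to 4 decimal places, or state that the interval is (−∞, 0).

Test eqn y'=λy, z=hλ:
  y_{n+1} = y_n + z·[3/20·y_n + 17/20·y_{n+1}] ⇒ (1 − 17/20z)y_{n+1} = (1 + 3/20z)y_n
  Hence R(z) = (1 + 3/20z)/(1 − 17/20z).

Need |R(x)|<1, x<0.
x=-1.44: |R|=0.3525
x=-2: |R|=0.2593
x=-10: |R|=0.0526
x=-100: |R|=0.1628
θ=17/20≥1/2 ⇒ |1+3/20x|<|1−17/20x| ∀x<0 ⇒ stable on all of ℝ⁻.

unbounded; (−∞, 0).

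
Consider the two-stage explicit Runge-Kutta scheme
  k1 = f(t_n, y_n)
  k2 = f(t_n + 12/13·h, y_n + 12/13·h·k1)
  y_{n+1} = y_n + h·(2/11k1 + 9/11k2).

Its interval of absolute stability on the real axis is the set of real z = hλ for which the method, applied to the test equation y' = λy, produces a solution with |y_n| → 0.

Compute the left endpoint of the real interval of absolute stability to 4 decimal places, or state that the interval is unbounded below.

z* = -1.3241.

Test eqn y'=λy, z=hλ:
  k1=λy_n ⇒ h·k1=z·y_n;  k2=λ(1+12/13z)y_n ⇒ h·k2=z(1+12/13z)y_n
  y_{n+1}/y_n = 1 + 2/11z + 9/11z(1+12/13z) = 1 + z + 108/143z²
  Hence R(z) = 1 + z + 108/143z².

Solve |R(x)|<1 on ℝ⁻.
x=-1.48: |R|=1.1743
R=1: x+108/143x²=0 ⇒ x=−143/108=-1.3241; min R=1−1/(4·108/143)=0.6690>−1
Confirm numerically:
  x=-1.273: |R|=0.95090 <1
  x=-0.960: |R|=0.73603 <1
  x=-0.733: |R|=0.67278 <1
  x=-0.651: |R|=0.66907 <1
  x=-1.895: |R|=1.81710 >1
  x=-1.827: |R|=1.69395 >1
  x=-1.536: |R|=1.24585 >1
So |R|<1 on (-1.3241, 0).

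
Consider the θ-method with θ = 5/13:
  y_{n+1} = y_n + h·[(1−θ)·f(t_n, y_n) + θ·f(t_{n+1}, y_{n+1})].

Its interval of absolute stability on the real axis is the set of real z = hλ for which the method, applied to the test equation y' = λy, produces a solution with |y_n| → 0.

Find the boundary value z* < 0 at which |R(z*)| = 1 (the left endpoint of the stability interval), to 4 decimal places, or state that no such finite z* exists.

left endpoint -8.6667.

Set f=λy, z=hλ:
  y_{n+1} = y_n + z·[8/13·y_n + 5/13·y_{n+1}] ⇒ (1 − 5/13z)y_{n+1} = (1 + 8/13z)y_n
  Hence R(z) = (1 + 8/13z)/(1 − 5/13z).

Solve |R(x)|<1 on ℝ⁻.
x=-0.32: |R|=0.7151
R=−1: 1+8/13x = −1+5/13x ⇒ -3/13x=2 ⇒ x=2/(-3/13)=-8.6667
Confirm numerically:
  x=-8.644: |R|=0.99879 <1
  x=-8.364: |R|=0.98344 <1
  x=-7.158: |R|=0.90724 <1
  x=-8.873: |R|=1.01079 >1
  x=-8.818: |R|=1.00795 >1
Stable set (-8.6667, 0).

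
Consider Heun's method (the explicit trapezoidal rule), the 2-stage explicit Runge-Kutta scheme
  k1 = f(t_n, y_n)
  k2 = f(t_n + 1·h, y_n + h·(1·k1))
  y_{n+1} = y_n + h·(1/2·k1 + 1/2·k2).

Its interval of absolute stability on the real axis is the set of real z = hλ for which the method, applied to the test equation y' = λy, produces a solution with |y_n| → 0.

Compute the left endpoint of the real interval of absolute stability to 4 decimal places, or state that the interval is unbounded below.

left endpoint -2.0000.

On y'=λy, z=hλ:
  order 2, 2-stage ⇒ R(z)=1+z+z^2/2
  (e.g. R(-1.27)=0.53645, |R|=0.53645)

Need |R(x)|<1, x<0.
x=-1.27: |R|=0.5364
|R(-2.09)|=1.0940 |R(-1.21)|=0.5221 |R(-0.66)|=0.5578
Bisect:
  x_lo=-2.8834 |R|=2.2736  x_hi=-0.1679 |R|=0.8462
  mid=-1.52566 |R|=0.63816 →hi
  mid=-2.20452 |R|=1.22544 →lo
  mid=-1.86509 |R|=0.87419 →hi
  mid=-2.03481 |R|=1.03541 →lo
  mid=-1.94995 |R|=0.95120 →hi
  mid=-1.99238 |R|=0.99241 →hi
  mid=-2.01359 |R|=1.01369 →lo
  mid=-2.00299 |R|=1.00299 →lo
  mid=-1.99768 |R|=0.99769 →hi
  ...
  [-2.00000,-1.99984] ⇒ x*=-2.0000
Stable set (-2.0000, 0).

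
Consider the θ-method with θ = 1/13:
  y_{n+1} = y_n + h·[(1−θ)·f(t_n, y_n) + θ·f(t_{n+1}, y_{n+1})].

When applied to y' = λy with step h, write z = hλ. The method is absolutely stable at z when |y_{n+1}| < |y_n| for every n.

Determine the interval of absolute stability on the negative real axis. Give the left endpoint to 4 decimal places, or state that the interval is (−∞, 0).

On y'=λy, z=hλ:
  y_{n+1} = y_n + z·[12/13·y_n + 1/13·y_{n+1}] ⇒ (1 − 1/13z)y_{n+1} = (1 + 12/13z)y_n
  ⇒ R(z) = (1 + 12/13z)/(1 − 1/13z).

Boundary: |R(x)|=1, x<0.
x=-0.85: |R|=0.2022
R=−1: 1+12/13x = −1+1/13x ⇒ -11/13x=2 ⇒ x=2/(-11/13)=-2.3636
Confirm numerically:
  x=-2.101: |R|=0.80869 <1
  x=-1.394: |R|=0.25900 <1
  x=-1.386: |R|=0.25247 <1
  x=-1.350: |R|=0.22300 <1
  x=-2.538: |R|=1.12344 >1
  x=-2.469: |R|=1.07492 >1
So |R|<1 on (-2.3636, 0).

(-2.3636, 0).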